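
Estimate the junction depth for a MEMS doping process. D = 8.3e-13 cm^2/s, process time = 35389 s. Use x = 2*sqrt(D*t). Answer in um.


Step 1: Compute D*t = 8.3e-13 * 35389 = 2.937287e-08 cm^2
Step 2: sqrt(D*t) = 1.71385e-04 cm
Step 3: x = 2 * 1.71385e-04 cm = 3.4277e-04 cm
Step 4: Convert to um (1 cm = 1e4 um): x = 3.428 um


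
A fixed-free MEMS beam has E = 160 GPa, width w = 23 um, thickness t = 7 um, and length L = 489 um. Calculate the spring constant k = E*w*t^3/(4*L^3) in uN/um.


Step 1: Convert E to consistent units (1 GPa = 1000 uN/um^2).
E = 160 GPa = 160000 uN/um^2
Step 2: Compute t^3 = 7^3 = 343
Step 3: Compute L^3 = 489^3 = 116930169
Step 4: k = 160000 * 23 * 343 / (4 * 116930169)
k = 2.6987 uN/um


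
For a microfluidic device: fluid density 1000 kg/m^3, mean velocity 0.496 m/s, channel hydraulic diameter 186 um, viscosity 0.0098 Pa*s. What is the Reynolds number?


Step 1: Convert Dh to meters: Dh = 186e-6 m
Step 2: Re = rho * v * Dh / mu
Re = 1000 * 0.496 * 186e-6 / 0.0098
Re = 9.414


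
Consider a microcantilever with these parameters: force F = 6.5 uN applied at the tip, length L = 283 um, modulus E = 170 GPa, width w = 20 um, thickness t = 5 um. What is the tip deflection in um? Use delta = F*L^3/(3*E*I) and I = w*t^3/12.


Step 1: Calculate the second moment of area.
I = w * t^3 / 12 = 20 * 5^3 / 12 = 208.3333 um^4
Step 2: Convert E to consistent units (1 GPa = 1000 uN/um^2).
E = 170 GPa = 170000 uN/um^2
Step 3: Calculate tip deflection.
delta = F * L^3 / (3 * E * I)
delta = 6.5 * 283^3 / (3 * 170000 * 208.3333)
delta = 1.3866 um


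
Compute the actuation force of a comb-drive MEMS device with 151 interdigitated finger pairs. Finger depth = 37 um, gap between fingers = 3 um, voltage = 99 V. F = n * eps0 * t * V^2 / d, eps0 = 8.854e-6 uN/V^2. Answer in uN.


Step 1: Parameters: n=151, eps0=8.854e-6 uN/V^2, t=37 um, V=99 V, d=3 um
Step 2: V^2 = 9801
Step 3: F = 151 * 8.854e-6 * 37 * 9801 / 3
F = 161.61 uN


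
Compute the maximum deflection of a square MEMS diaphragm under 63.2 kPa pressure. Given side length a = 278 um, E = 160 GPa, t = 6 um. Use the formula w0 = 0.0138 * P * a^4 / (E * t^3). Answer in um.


Step 1: Convert pressure to compatible units (E is in GPa, so P in GPa).
P = 63.2 kPa = 63.2e-6 GPa
Step 2: Compute numerator: 0.0138 * P * a^4.
a^4 = 278^4 = 5972816656
numerator = 0.0138 * 63.2e-6 * 5972816656 = 5.20925e+03
Step 3: Compute denominator: E * t^3 = 160 * 6^3 = 34560
Step 4: w0 = numerator / denominator = 5.20925e+03 / 34560 = 0.1507 um


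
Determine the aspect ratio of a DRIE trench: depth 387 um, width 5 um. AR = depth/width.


Step 1: AR = depth / width
Step 2: AR = 387 / 5
AR = 77.4


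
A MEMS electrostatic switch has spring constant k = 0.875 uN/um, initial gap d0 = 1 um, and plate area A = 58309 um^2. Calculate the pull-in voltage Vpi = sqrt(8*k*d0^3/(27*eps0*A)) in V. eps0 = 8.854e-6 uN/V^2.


Step 1: Compute numerator: 8 * k * d0^3 = 8 * 0.875 * 1^3 = 7.0
Step 2: Compute denominator: 27 * eps0 * A = 27 * 8.854e-6 * 58309 = 13.939233
Step 3: Vpi = sqrt(7.0 / 13.939233)
Vpi = 0.71 V


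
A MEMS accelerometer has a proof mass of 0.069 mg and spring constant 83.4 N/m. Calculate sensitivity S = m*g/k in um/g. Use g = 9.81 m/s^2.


Step 1: Convert mass: m = 0.069 mg = 6.90e-08 kg
Step 2: S = m * g / k = 6.90e-08 * 9.81 / 83.4
Step 3: S = 8.12e-09 m/g
Step 4: Convert to um/g: S = 0.008 um/g


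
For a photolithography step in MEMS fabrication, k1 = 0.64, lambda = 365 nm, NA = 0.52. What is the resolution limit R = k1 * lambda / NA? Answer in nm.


Step 1: Identify values: k1 = 0.64, lambda = 365 nm, NA = 0.52
Step 2: R = k1 * lambda / NA
R = 0.64 * 365 / 0.52
R = 449.2 nm


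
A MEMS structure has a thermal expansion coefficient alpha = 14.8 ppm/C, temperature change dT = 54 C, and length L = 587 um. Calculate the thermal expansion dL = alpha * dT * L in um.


Step 1: Convert CTE: alpha = 14.8 ppm/C = 14.8e-6 /C
Step 2: dL = 14.8e-6 * 54 * 587
dL = 0.4691 um


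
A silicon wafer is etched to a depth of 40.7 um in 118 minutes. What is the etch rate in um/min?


Step 1: Etch rate = depth / time
Step 2: rate = 40.7 / 118
rate = 0.345 um/min


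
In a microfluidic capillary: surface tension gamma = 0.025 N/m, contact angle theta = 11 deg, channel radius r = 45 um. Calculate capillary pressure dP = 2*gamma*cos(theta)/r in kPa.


Step 1: cos(11 deg) = 0.9816
Step 2: Convert r to m: r = 45e-6 m
Step 3: dP = 2 * 0.025 * 0.9816 / 45e-6 = 1090.7 Pa
Step 4: Convert Pa to kPa (divide by 1000).
dP = 1.09 kPa


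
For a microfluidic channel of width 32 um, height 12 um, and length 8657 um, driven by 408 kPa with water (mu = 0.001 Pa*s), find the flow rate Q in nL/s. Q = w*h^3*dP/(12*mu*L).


Step 1: Convert all dimensions to SI (meters).
w = 32e-6 m, h = 12e-6 m, L = 8657e-6 m, dP = 408e3 Pa
Step 2: Q = w * h^3 * dP / (12 * mu * L)
Q = 32e-6 * (12e-6)^3 * 408e3 / (12 * 0.001 * 8657e-6) = 2.1717269e-10 m^3/s
Step 3: Convert Q from m^3/s to nL/s (1 m^3 = 1e12 nL, so multiply by 1e12).
Q = 217.173 nL/s


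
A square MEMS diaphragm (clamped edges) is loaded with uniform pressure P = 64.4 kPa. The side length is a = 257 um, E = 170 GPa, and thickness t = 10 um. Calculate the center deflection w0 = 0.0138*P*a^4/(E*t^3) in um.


Step 1: Convert pressure to compatible units (E is in GPa, so P in GPa).
P = 64.4 kPa = 64.4e-6 GPa
Step 2: Compute numerator: 0.0138 * P * a^4.
a^4 = 257^4 = 4362470401
numerator = 0.0138 * 64.4e-6 * 4362470401 = 3.877e+03
Step 3: Compute denominator: E * t^3 = 170 * 10^3 = 170000
Step 4: w0 = numerator / denominator = 3.877e+03 / 170000 = 0.0228 um


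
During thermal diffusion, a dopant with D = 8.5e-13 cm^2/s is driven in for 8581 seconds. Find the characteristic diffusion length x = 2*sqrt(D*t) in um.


Step 1: Compute D*t = 8.5e-13 * 8581 = 7.29385e-09 cm^2
Step 2: sqrt(D*t) = 8.5404e-05 cm
Step 3: x = 2 * 8.5404e-05 cm = 1.70808e-04 cm
Step 4: Convert to um (1 cm = 1e4 um): x = 1.708 um


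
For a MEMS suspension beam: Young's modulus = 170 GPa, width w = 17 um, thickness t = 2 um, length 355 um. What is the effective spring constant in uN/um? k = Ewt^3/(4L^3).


Step 1: Convert E to consistent units (1 GPa = 1000 uN/um^2).
E = 170 GPa = 170000 uN/um^2
Step 2: Compute t^3 = 2^3 = 8
Step 3: Compute L^3 = 355^3 = 44738875
Step 4: k = 170000 * 17 * 8 / (4 * 44738875)
k = 0.1292 uN/um


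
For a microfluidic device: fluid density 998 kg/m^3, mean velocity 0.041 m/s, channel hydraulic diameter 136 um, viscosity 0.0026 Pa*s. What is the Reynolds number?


Step 1: Convert Dh to meters: Dh = 136e-6 m
Step 2: Re = rho * v * Dh / mu
Re = 998 * 0.041 * 136e-6 / 0.0026
Re = 2.14


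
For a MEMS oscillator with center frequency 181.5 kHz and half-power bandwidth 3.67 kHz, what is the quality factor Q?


Step 1: Q = f0 / bandwidth
Step 2: Q = 181.5 / 3.67
Q = 49.5


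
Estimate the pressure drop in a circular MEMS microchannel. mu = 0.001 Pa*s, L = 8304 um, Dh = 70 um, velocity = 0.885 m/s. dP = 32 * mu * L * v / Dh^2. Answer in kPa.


Step 1: Convert to SI: L = 8304e-6 m, Dh = 70e-6 m
Step 2: dP = 32 * 0.001 * 8304e-6 * 0.885 / (70e-6)^2
Step 3: dP = 47993.73 Pa
Step 4: Convert to kPa: dP = 47.99 kPa


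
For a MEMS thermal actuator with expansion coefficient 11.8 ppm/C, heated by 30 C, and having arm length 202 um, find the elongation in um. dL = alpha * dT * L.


Step 1: Convert CTE: alpha = 11.8 ppm/C = 11.8e-6 /C
Step 2: dL = 11.8e-6 * 30 * 202
dL = 0.0715 um


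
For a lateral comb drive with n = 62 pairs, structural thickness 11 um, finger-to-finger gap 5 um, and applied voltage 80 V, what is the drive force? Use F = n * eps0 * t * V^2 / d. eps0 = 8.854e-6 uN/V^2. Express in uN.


Step 1: Parameters: n=62, eps0=8.854e-6 uN/V^2, t=11 um, V=80 V, d=5 um
Step 2: V^2 = 6400
Step 3: F = 62 * 8.854e-6 * 11 * 6400 / 5
F = 7.729 uN


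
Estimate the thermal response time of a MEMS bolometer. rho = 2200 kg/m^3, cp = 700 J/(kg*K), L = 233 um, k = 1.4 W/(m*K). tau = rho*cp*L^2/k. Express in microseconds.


Step 1: Convert L to m: L = 233e-6 m
Step 2: L^2 = (233e-6)^2 = 5.4289e-08 m^2
Step 3: tau = 2200 * 700 * 5.4289e-08 / 1.4 = 5.97179e-02 s
Step 4: Convert to microseconds (multiply by 1e6).
tau = 59717.9 us


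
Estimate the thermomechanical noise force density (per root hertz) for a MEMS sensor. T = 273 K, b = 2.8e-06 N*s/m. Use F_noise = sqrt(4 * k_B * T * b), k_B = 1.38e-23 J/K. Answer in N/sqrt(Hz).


Step 1: Compute 4 * k_B * T * b
= 4 * 1.38e-23 * 273 * 2.8e-06
= 4.2195e-26 N^2/Hz
Step 2: F_noise = sqrt(4.2195e-26)
F_noise = 2.05e-13 N/sqrt(Hz)


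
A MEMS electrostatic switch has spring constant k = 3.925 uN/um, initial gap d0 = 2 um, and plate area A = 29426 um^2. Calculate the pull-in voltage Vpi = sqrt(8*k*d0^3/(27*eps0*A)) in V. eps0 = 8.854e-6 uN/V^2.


Step 1: Compute numerator: 8 * k * d0^3 = 8 * 3.925 * 2^3 = 251.2
Step 2: Compute denominator: 27 * eps0 * A = 27 * 8.854e-6 * 29426 = 7.034521
Step 3: Vpi = sqrt(251.2 / 7.034521)
Vpi = 5.98 V


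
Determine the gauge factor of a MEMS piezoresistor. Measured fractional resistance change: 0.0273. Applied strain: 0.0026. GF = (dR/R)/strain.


Step 1: Identify values.
dR/R = 0.0273, strain = 0.0026
Step 2: GF = (dR/R) / strain = 0.0273 / 0.0026
GF = 10.5


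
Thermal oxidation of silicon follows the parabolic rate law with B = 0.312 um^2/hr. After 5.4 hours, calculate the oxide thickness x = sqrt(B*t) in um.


Step 1: Compute B*t = 0.312 * 5.4 = 1.6848
Step 2: x = sqrt(1.6848)
x = 1.298 um


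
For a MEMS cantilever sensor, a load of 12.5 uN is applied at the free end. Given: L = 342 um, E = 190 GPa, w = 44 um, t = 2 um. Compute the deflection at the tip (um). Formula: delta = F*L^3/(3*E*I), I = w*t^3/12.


Step 1: Calculate the second moment of area.
I = w * t^3 / 12 = 44 * 2^3 / 12 = 29.3333 um^4
Step 2: Convert E to consistent units (1 GPa = 1000 uN/um^2).
E = 190 GPa = 190000 uN/um^2
Step 3: Calculate tip deflection.
delta = F * L^3 / (3 * E * I)
delta = 12.5 * 342^3 / (3 * 190000 * 29.3333)
delta = 29.9056 um


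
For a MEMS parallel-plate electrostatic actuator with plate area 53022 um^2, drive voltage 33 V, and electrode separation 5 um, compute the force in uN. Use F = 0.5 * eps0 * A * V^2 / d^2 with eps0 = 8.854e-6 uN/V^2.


Step 1: Identify parameters.
eps0 = 8.854e-6 uN/V^2, A = 53022 um^2, V = 33 V, d = 5 um
Step 2: Compute V^2 = 33^2 = 1089
Step 3: Compute d^2 = 5^2 = 25
Step 4: F = 0.5 * 8.854e-6 * 53022 * 1089 / 25
F = 10.225 uN


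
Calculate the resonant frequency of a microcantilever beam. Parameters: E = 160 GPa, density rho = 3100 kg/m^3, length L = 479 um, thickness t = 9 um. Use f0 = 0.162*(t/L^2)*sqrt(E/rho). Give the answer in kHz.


Step 1: Convert units to SI.
t_SI = 9e-6 m, L_SI = 479e-6 m
Step 2: Calculate sqrt(E/rho).
sqrt(160e9 / 3100) = 7184.21 m/s
Step 3: Compute f0.
f0 = 0.162 * 9e-6 / (479e-6)^2 * 7184.21 = 45652.6 Hz = 45.65 kHz


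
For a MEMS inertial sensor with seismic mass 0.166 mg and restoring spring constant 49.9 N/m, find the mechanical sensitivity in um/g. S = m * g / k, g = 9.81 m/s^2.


Step 1: Convert mass: m = 0.166 mg = 1.66e-07 kg
Step 2: S = m * g / k = 1.66e-07 * 9.81 / 49.9
Step 3: S = 3.26e-08 m/g
Step 4: Convert to um/g: S = 0.033 um/g


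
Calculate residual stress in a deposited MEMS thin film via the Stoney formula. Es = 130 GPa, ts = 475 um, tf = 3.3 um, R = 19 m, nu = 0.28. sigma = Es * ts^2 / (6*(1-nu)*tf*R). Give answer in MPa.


Step 1: Compute numerator: Es * ts^2 = 130 * 475^2 = 29331250 (GPa*um^2)
Step 2: Compute denominator (R in um): 6*(1-nu)*tf*R = 6*0.72*3.3*19e6 = 270864000.0 (um^2)
Step 3: sigma (GPa) = 29331250 / 270864000.0 = 1.08288e-01 GPa
Step 4: Convert to MPa (x1000): sigma = 108.3 MPa


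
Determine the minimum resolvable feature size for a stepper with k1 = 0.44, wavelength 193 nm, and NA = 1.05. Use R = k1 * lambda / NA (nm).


Step 1: Identify values: k1 = 0.44, lambda = 193 nm, NA = 1.05
Step 2: R = k1 * lambda / NA
R = 0.44 * 193 / 1.05
R = 80.9 nm


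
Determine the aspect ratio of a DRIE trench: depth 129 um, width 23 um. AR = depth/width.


Step 1: AR = depth / width
Step 2: AR = 129 / 23
AR = 5.6


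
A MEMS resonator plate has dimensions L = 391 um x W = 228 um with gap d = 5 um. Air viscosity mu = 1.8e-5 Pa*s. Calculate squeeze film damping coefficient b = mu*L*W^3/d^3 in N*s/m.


Step 1: Convert to SI.
L = 391e-6 m, W = 228e-6 m, d = 5e-6 m
Step 2: W^3 = (228e-6)^3 = 1.19e-11 m^3
Step 3: d^3 = (5e-6)^3 = 1.25e-16 m^3
Step 4: b = 1.8e-5 * 391e-6 * 1.19e-11 / 1.25e-16
b = 6.67e-04 N*s/m


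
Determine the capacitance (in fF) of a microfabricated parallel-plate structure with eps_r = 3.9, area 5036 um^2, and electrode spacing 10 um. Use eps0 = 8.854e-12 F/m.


Step 1: Convert area to m^2: A = 5036e-12 m^2
Step 2: Convert gap to m: d = 10e-6 m
Step 3: C = eps0 * eps_r * A / d
C = 8.854e-12 * 3.9 * 5036e-12 / 10e-6
Step 4: Convert to fF (multiply by 1e15).
C = 17.39 fF


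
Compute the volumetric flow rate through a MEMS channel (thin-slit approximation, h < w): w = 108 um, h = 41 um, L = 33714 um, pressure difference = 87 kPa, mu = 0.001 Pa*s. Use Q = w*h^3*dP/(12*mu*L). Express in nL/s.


Step 1: Convert all dimensions to SI (meters).
w = 108e-6 m, h = 41e-6 m, L = 33714e-6 m, dP = 87e3 Pa
Step 2: Q = w * h^3 * dP / (12 * mu * L)
Q = 108e-6 * (41e-6)^3 * 87e3 / (12 * 0.001 * 33714e-6) = 1.60067459e-09 m^3/s
Step 3: Convert Q from m^3/s to nL/s (1 m^3 = 1e12 nL, so multiply by 1e12).
Q = 1600.675 nL/s


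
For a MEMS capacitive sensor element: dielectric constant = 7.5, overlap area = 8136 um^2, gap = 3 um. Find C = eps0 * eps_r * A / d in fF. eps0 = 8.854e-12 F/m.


Step 1: Convert area to m^2: A = 8136e-12 m^2
Step 2: Convert gap to m: d = 3e-6 m
Step 3: C = eps0 * eps_r * A / d
C = 8.854e-12 * 7.5 * 8136e-12 / 3e-6
Step 4: Convert to fF (multiply by 1e15).
C = 180.09 fF


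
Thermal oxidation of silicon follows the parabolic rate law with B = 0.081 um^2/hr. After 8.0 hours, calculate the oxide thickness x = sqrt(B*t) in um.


Step 1: Compute B*t = 0.081 * 8.0 = 0.648
Step 2: x = sqrt(0.648)
x = 0.805 um


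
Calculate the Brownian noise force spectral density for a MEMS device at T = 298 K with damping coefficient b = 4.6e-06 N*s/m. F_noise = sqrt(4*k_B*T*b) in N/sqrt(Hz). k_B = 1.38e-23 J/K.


Step 1: Compute 4 * k_B * T * b
= 4 * 1.38e-23 * 298 * 4.6e-06
= 7.5668e-26 N^2/Hz
Step 2: F_noise = sqrt(7.5668e-26)
F_noise = 2.75e-13 N/sqrt(Hz)


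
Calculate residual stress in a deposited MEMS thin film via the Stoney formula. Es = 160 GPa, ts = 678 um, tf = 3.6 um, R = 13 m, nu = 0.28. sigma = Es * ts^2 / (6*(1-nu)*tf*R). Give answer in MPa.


Step 1: Compute numerator: Es * ts^2 = 160 * 678^2 = 73549440 (GPa*um^2)
Step 2: Compute denominator (R in um): 6*(1-nu)*tf*R = 6*0.72*3.6*13e6 = 202176000.0 (um^2)
Step 3: sigma (GPa) = 73549440 / 202176000.0 = 3.63789e-01 GPa
Step 4: Convert to MPa (x1000): sigma = 363.8 MPa


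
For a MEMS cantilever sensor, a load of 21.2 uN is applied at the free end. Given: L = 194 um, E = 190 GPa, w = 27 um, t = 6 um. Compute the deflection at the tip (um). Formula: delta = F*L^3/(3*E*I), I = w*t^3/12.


Step 1: Calculate the second moment of area.
I = w * t^3 / 12 = 27 * 6^3 / 12 = 486.0 um^4
Step 2: Convert E to consistent units (1 GPa = 1000 uN/um^2).
E = 190 GPa = 190000 uN/um^2
Step 3: Calculate tip deflection.
delta = F * L^3 / (3 * E * I)
delta = 21.2 * 194^3 / (3 * 190000 * 486.0)
delta = 0.5588 um


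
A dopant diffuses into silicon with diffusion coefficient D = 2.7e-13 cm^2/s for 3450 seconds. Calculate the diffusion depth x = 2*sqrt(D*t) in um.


Step 1: Compute D*t = 2.7e-13 * 3450 = 9.315e-10 cm^2
Step 2: sqrt(D*t) = 3.052e-05 cm
Step 3: x = 2 * 3.052e-05 cm = 6.104e-05 cm
Step 4: Convert to um (1 cm = 1e4 um): x = 0.61 um


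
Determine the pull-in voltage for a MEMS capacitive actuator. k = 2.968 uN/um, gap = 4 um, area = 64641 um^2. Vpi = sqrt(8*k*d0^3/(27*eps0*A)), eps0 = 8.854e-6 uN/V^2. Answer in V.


Step 1: Compute numerator: 8 * k * d0^3 = 8 * 2.968 * 4^3 = 1519.616
Step 2: Compute denominator: 27 * eps0 * A = 27 * 8.854e-6 * 64641 = 15.452948
Step 3: Vpi = sqrt(1519.616 / 15.452948)
Vpi = 9.92 V


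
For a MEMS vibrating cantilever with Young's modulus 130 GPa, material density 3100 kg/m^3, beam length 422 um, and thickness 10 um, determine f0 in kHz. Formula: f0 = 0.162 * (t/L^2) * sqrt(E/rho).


Step 1: Convert units to SI.
t_SI = 10e-6 m, L_SI = 422e-6 m
Step 2: Calculate sqrt(E/rho).
sqrt(130e9 / 3100) = 6475.76 m/s
Step 3: Compute f0.
f0 = 0.162 * 10e-6 / (422e-6)^2 * 6475.76 = 58908.9 Hz = 58.91 kHz


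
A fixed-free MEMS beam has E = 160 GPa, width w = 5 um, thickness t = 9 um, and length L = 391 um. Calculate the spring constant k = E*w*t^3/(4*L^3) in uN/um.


Step 1: Convert E to consistent units (1 GPa = 1000 uN/um^2).
E = 160 GPa = 160000 uN/um^2
Step 2: Compute t^3 = 9^3 = 729
Step 3: Compute L^3 = 391^3 = 59776471
Step 4: k = 160000 * 5 * 729 / (4 * 59776471)
k = 2.4391 uN/um


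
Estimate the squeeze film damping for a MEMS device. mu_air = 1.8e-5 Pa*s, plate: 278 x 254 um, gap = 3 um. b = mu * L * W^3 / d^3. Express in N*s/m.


Step 1: Convert to SI.
L = 278e-6 m, W = 254e-6 m, d = 3e-6 m
Step 2: W^3 = (254e-6)^3 = 1.64e-11 m^3
Step 3: d^3 = (3e-6)^3 = 2.70e-17 m^3
Step 4: b = 1.8e-5 * 278e-6 * 1.64e-11 / 2.70e-17
b = 3.04e-03 N*s/m


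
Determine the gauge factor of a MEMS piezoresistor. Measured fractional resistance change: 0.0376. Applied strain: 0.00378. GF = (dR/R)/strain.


Step 1: Identify values.
dR/R = 0.0376, strain = 0.00378
Step 2: GF = (dR/R) / strain = 0.0376 / 0.00378
GF = 9.9


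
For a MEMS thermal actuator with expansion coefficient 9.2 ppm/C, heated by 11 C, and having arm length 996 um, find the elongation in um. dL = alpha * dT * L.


Step 1: Convert CTE: alpha = 9.2 ppm/C = 9.2e-6 /C
Step 2: dL = 9.2e-6 * 11 * 996
dL = 0.1008 um


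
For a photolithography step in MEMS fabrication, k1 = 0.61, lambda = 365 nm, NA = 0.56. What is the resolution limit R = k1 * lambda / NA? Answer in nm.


Step 1: Identify values: k1 = 0.61, lambda = 365 nm, NA = 0.56
Step 2: R = k1 * lambda / NA
R = 0.61 * 365 / 0.56
R = 397.6 nm


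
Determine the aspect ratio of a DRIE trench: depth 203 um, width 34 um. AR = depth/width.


Step 1: AR = depth / width
Step 2: AR = 203 / 34
AR = 6.0


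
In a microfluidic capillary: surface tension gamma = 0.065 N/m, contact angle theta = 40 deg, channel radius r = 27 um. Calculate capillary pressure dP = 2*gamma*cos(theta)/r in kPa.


Step 1: cos(40 deg) = 0.766
Step 2: Convert r to m: r = 27e-6 m
Step 3: dP = 2 * 0.065 * 0.766 / 27e-6 = 3688.1 Pa
Step 4: Convert Pa to kPa (divide by 1000).
dP = 3.69 kPa


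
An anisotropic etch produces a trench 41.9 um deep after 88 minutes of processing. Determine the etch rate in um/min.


Step 1: Etch rate = depth / time
Step 2: rate = 41.9 / 88
rate = 0.476 um/min


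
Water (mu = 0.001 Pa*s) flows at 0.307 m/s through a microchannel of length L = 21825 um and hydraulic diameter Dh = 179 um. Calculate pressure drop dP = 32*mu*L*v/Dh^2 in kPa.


Step 1: Convert to SI: L = 21825e-6 m, Dh = 179e-6 m
Step 2: dP = 32 * 0.001 * 21825e-6 * 0.307 / (179e-6)^2
Step 3: dP = 6691.70 Pa
Step 4: Convert to kPa: dP = 6.69 kPa


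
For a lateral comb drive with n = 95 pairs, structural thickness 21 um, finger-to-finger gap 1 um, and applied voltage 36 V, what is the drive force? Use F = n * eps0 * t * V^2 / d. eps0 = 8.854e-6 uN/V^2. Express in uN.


Step 1: Parameters: n=95, eps0=8.854e-6 uN/V^2, t=21 um, V=36 V, d=1 um
Step 2: V^2 = 1296
Step 3: F = 95 * 8.854e-6 * 21 * 1296 / 1
F = 22.892 uN


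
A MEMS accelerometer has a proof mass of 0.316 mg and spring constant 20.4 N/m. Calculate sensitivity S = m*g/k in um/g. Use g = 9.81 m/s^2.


Step 1: Convert mass: m = 0.316 mg = 3.16e-07 kg
Step 2: S = m * g / k = 3.16e-07 * 9.81 / 20.4
Step 3: S = 1.52e-07 m/g
Step 4: Convert to um/g: S = 0.152 um/g


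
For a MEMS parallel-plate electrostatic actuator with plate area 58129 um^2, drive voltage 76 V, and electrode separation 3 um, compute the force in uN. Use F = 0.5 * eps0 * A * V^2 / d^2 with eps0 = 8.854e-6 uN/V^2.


Step 1: Identify parameters.
eps0 = 8.854e-6 uN/V^2, A = 58129 um^2, V = 76 V, d = 3 um
Step 2: Compute V^2 = 76^2 = 5776
Step 3: Compute d^2 = 3^2 = 9
Step 4: F = 0.5 * 8.854e-6 * 58129 * 5776 / 9
F = 165.153 uN


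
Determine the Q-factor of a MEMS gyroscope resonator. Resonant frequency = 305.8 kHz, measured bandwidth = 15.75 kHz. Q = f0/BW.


Step 1: Q = f0 / bandwidth
Step 2: Q = 305.8 / 15.75
Q = 19.4


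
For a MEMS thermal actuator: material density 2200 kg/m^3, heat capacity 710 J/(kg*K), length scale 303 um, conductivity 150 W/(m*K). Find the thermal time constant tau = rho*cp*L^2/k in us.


Step 1: Convert L to m: L = 303e-6 m
Step 2: L^2 = (303e-6)^2 = 9.1809e-08 m^2
Step 3: tau = 2200 * 710 * 9.1809e-08 / 150 = 9.5603772e-04 s
Step 4: Convert to microseconds (multiply by 1e6).
tau = 956.038 us


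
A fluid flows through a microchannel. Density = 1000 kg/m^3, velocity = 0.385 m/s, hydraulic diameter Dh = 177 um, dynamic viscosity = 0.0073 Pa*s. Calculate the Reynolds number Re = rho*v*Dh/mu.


Step 1: Convert Dh to meters: Dh = 177e-6 m
Step 2: Re = rho * v * Dh / mu
Re = 1000 * 0.385 * 177e-6 / 0.0073
Re = 9.335


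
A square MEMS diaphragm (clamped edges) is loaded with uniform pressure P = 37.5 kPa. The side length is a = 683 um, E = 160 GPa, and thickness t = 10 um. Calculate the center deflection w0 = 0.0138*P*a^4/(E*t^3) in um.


Step 1: Convert pressure to compatible units (E is in GPa, so P in GPa).
P = 37.5 kPa = 37.5e-6 GPa
Step 2: Compute numerator: 0.0138 * P * a^4.
a^4 = 683^4 = 217611987121
numerator = 0.0138 * 37.5e-6 * 217611987121 = 1.12614e+05
Step 3: Compute denominator: E * t^3 = 160 * 10^3 = 160000
Step 4: w0 = numerator / denominator = 1.12614e+05 / 160000 = 0.7038 um


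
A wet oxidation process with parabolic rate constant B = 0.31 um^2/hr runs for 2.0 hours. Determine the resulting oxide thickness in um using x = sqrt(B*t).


Step 1: Compute B*t = 0.31 * 2.0 = 0.62
Step 2: x = sqrt(0.62)
x = 0.787 um


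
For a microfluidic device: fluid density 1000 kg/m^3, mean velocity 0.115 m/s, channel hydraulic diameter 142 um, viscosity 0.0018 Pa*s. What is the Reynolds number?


Step 1: Convert Dh to meters: Dh = 142e-6 m
Step 2: Re = rho * v * Dh / mu
Re = 1000 * 0.115 * 142e-6 / 0.0018
Re = 9.072


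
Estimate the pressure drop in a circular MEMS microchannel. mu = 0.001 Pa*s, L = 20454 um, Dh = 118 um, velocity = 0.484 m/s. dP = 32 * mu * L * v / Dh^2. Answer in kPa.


Step 1: Convert to SI: L = 20454e-6 m, Dh = 118e-6 m
Step 2: dP = 32 * 0.001 * 20454e-6 * 0.484 / (118e-6)^2
Step 3: dP = 22751.48 Pa
Step 4: Convert to kPa: dP = 22.75 kPa


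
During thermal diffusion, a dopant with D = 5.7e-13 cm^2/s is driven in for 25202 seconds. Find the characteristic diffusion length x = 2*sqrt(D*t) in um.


Step 1: Compute D*t = 5.7e-13 * 25202 = 1.436514e-08 cm^2
Step 2: sqrt(D*t) = 1.19855e-04 cm
Step 3: x = 2 * 1.19855e-04 cm = 2.3971e-04 cm
Step 4: Convert to um (1 cm = 1e4 um): x = 2.397 um


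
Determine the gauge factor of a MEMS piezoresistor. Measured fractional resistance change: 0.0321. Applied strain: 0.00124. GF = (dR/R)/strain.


Step 1: Identify values.
dR/R = 0.0321, strain = 0.00124
Step 2: GF = (dR/R) / strain = 0.0321 / 0.00124
GF = 25.9


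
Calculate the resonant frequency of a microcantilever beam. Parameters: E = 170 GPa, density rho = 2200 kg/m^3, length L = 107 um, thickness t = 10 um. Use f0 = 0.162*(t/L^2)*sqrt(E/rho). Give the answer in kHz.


Step 1: Convert units to SI.
t_SI = 10e-6 m, L_SI = 107e-6 m
Step 2: Calculate sqrt(E/rho).
sqrt(170e9 / 2200) = 8790.49 m/s
Step 3: Compute f0.
f0 = 0.162 * 10e-6 / (107e-6)^2 * 8790.49 = 1243828.6 Hz = 1243.83 kHz


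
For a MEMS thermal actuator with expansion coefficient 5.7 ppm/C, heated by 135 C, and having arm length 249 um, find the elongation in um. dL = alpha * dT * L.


Step 1: Convert CTE: alpha = 5.7 ppm/C = 5.7e-6 /C
Step 2: dL = 5.7e-6 * 135 * 249
dL = 0.1916 um


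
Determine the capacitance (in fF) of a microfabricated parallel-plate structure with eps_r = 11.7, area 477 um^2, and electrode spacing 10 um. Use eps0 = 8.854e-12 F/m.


Step 1: Convert area to m^2: A = 477e-12 m^2
Step 2: Convert gap to m: d = 10e-6 m
Step 3: C = eps0 * eps_r * A / d
C = 8.854e-12 * 11.7 * 477e-12 / 10e-6
Step 4: Convert to fF (multiply by 1e15).
C = 4.94 fF


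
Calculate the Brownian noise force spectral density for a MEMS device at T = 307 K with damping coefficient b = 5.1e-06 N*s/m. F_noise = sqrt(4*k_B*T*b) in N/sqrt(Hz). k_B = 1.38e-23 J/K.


Step 1: Compute 4 * k_B * T * b
= 4 * 1.38e-23 * 307 * 5.1e-06
= 8.6427e-26 N^2/Hz
Step 2: F_noise = sqrt(8.6427e-26)
F_noise = 2.94e-13 N/sqrt(Hz)


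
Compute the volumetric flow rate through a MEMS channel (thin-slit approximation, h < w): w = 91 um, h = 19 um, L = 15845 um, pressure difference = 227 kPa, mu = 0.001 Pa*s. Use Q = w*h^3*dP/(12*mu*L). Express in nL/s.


Step 1: Convert all dimensions to SI (meters).
w = 91e-6 m, h = 19e-6 m, L = 15845e-6 m, dP = 227e3 Pa
Step 2: Q = w * h^3 * dP / (12 * mu * L)
Q = 91e-6 * (19e-6)^3 * 227e3 / (12 * 0.001 * 15845e-6) = 7.4516863e-10 m^3/s
Step 3: Convert Q from m^3/s to nL/s (1 m^3 = 1e12 nL, so multiply by 1e12).
Q = 745.169 nL/s


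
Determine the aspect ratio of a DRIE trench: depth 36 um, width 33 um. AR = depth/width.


Step 1: AR = depth / width
Step 2: AR = 36 / 33
AR = 1.1


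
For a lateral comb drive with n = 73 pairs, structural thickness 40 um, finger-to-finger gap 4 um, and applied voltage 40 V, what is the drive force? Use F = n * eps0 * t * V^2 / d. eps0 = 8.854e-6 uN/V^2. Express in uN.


Step 1: Parameters: n=73, eps0=8.854e-6 uN/V^2, t=40 um, V=40 V, d=4 um
Step 2: V^2 = 1600
Step 3: F = 73 * 8.854e-6 * 40 * 1600 / 4
F = 10.341 uN


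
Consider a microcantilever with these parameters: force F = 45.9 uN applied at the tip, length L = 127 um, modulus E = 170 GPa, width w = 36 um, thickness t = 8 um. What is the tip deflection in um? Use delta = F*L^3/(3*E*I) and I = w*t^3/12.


Step 1: Calculate the second moment of area.
I = w * t^3 / 12 = 36 * 8^3 / 12 = 1536.0 um^4
Step 2: Convert E to consistent units (1 GPa = 1000 uN/um^2).
E = 170 GPa = 170000 uN/um^2
Step 3: Calculate tip deflection.
delta = F * L^3 / (3 * E * I)
delta = 45.9 * 127^3 / (3 * 170000 * 1536.0)
delta = 0.12 um


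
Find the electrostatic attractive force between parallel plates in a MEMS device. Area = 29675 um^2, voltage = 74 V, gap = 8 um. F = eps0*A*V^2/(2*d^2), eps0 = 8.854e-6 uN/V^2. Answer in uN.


Step 1: Identify parameters.
eps0 = 8.854e-6 uN/V^2, A = 29675 um^2, V = 74 V, d = 8 um
Step 2: Compute V^2 = 74^2 = 5476
Step 3: Compute d^2 = 8^2 = 64
Step 4: F = 0.5 * 8.854e-6 * 29675 * 5476 / 64
F = 11.24 uN


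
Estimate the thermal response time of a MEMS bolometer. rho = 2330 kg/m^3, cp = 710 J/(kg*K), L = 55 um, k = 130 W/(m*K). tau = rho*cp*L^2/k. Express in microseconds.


Step 1: Convert L to m: L = 55e-6 m
Step 2: L^2 = (55e-6)^2 = 3.025e-09 m^2
Step 3: tau = 2330 * 710 * 3.025e-09 / 130 = 3.849429e-05 s
Step 4: Convert to microseconds (multiply by 1e6).
tau = 38.494 us


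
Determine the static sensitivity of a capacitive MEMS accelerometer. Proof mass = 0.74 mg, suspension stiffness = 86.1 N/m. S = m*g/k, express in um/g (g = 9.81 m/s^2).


Step 1: Convert mass: m = 0.74 mg = 7.40e-07 kg
Step 2: S = m * g / k = 7.40e-07 * 9.81 / 86.1
Step 3: S = 8.43e-08 m/g
Step 4: Convert to um/g: S = 0.084 um/g


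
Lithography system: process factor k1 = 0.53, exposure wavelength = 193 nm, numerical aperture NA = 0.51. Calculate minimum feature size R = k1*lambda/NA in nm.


Step 1: Identify values: k1 = 0.53, lambda = 193 nm, NA = 0.51
Step 2: R = k1 * lambda / NA
R = 0.53 * 193 / 0.51
R = 200.6 nm


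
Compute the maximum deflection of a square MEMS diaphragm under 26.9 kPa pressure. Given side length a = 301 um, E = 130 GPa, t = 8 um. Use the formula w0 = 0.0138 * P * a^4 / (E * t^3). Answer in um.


Step 1: Convert pressure to compatible units (E is in GPa, so P in GPa).
P = 26.9 kPa = 26.9e-6 GPa
Step 2: Compute numerator: 0.0138 * P * a^4.
a^4 = 301^4 = 8208541201
numerator = 0.0138 * 26.9e-6 * 8208541201 = 3.0472e+03
Step 3: Compute denominator: E * t^3 = 130 * 8^3 = 66560
Step 4: w0 = numerator / denominator = 3.0472e+03 / 66560 = 0.0458 um


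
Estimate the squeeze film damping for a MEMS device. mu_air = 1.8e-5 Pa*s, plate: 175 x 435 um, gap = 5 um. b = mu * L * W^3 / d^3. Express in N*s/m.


Step 1: Convert to SI.
L = 175e-6 m, W = 435e-6 m, d = 5e-6 m
Step 2: W^3 = (435e-6)^3 = 8.23e-11 m^3
Step 3: d^3 = (5e-6)^3 = 1.25e-16 m^3
Step 4: b = 1.8e-5 * 175e-6 * 8.23e-11 / 1.25e-16
b = 2.07e-03 N*s/m


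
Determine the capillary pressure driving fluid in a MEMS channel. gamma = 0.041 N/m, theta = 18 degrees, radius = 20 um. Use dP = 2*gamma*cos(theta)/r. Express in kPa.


Step 1: cos(18 deg) = 0.9511
Step 2: Convert r to m: r = 20e-6 m
Step 3: dP = 2 * 0.041 * 0.9511 / 20e-6 = 3899.5 Pa
Step 4: Convert Pa to kPa (divide by 1000).
dP = 3.9 kPa


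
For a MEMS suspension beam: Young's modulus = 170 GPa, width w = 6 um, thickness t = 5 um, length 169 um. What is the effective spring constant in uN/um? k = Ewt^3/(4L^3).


Step 1: Convert E to consistent units (1 GPa = 1000 uN/um^2).
E = 170 GPa = 170000 uN/um^2
Step 2: Compute t^3 = 5^3 = 125
Step 3: Compute L^3 = 169^3 = 4826809
Step 4: k = 170000 * 6 * 125 / (4 * 4826809)
k = 6.6037 uN/um


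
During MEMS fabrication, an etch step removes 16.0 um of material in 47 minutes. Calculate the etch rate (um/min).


Step 1: Etch rate = depth / time
Step 2: rate = 16.0 / 47
rate = 0.34 um/min


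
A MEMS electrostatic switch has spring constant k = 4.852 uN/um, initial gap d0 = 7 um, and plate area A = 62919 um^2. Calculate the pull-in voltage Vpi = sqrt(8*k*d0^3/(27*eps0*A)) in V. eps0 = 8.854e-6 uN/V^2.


Step 1: Compute numerator: 8 * k * d0^3 = 8 * 4.852 * 7^3 = 13313.888
Step 2: Compute denominator: 27 * eps0 * A = 27 * 8.854e-6 * 62919 = 15.04129
Step 3: Vpi = sqrt(13313.888 / 15.04129)
Vpi = 29.75 V


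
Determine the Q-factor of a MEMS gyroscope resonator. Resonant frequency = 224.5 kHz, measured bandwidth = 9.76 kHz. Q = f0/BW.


Step 1: Q = f0 / bandwidth
Step 2: Q = 224.5 / 9.76
Q = 23.0


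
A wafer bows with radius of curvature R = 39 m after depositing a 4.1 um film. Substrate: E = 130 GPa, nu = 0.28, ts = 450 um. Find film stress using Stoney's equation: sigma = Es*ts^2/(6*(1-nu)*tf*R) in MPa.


Step 1: Compute numerator: Es * ts^2 = 130 * 450^2 = 26325000 (GPa*um^2)
Step 2: Compute denominator (R in um): 6*(1-nu)*tf*R = 6*0.72*4.1*39e6 = 690768000.0 (um^2)
Step 3: sigma (GPa) = 26325000 / 690768000.0 = 3.811e-02 GPa
Step 4: Convert to MPa (x1000): sigma = 38.1 MPa


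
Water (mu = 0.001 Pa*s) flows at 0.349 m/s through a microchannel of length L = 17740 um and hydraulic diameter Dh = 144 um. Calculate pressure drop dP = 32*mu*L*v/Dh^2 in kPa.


Step 1: Convert to SI: L = 17740e-6 m, Dh = 144e-6 m
Step 2: dP = 32 * 0.001 * 17740e-6 * 0.349 / (144e-6)^2
Step 3: dP = 9554.41 Pa
Step 4: Convert to kPa: dP = 9.55 kPa


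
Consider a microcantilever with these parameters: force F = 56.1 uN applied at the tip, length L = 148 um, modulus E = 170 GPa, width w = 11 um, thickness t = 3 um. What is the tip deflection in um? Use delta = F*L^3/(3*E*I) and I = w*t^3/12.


Step 1: Calculate the second moment of area.
I = w * t^3 / 12 = 11 * 3^3 / 12 = 24.75 um^4
Step 2: Convert E to consistent units (1 GPa = 1000 uN/um^2).
E = 170 GPa = 170000 uN/um^2
Step 3: Calculate tip deflection.
delta = F * L^3 / (3 * E * I)
delta = 56.1 * 148^3 / (3 * 170000 * 24.75)
delta = 14.408 um


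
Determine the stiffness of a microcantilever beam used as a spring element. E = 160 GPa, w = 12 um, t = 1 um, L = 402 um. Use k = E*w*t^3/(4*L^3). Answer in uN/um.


Step 1: Convert E to consistent units (1 GPa = 1000 uN/um^2).
E = 160 GPa = 160000 uN/um^2
Step 2: Compute t^3 = 1^3 = 1
Step 3: Compute L^3 = 402^3 = 64964808
Step 4: k = 160000 * 12 * 1 / (4 * 64964808)
k = 0.0074 uN/um


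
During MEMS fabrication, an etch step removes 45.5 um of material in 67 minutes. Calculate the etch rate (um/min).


Step 1: Etch rate = depth / time
Step 2: rate = 45.5 / 67
rate = 0.679 um/min


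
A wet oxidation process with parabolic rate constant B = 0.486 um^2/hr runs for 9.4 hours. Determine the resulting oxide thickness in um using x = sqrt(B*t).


Step 1: Compute B*t = 0.486 * 9.4 = 4.5684
Step 2: x = sqrt(4.5684)
x = 2.137 um


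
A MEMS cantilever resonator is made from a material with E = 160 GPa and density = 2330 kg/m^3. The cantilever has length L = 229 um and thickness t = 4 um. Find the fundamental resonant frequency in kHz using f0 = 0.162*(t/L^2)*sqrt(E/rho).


Step 1: Convert units to SI.
t_SI = 4e-6 m, L_SI = 229e-6 m
Step 2: Calculate sqrt(E/rho).
sqrt(160e9 / 2330) = 8286.71 m/s
Step 3: Compute f0.
f0 = 0.162 * 4e-6 / (229e-6)^2 * 8286.71 = 102396.8 Hz = 102.4 kHz


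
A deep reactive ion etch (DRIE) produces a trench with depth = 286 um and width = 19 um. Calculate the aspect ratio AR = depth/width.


Step 1: AR = depth / width
Step 2: AR = 286 / 19
AR = 15.1


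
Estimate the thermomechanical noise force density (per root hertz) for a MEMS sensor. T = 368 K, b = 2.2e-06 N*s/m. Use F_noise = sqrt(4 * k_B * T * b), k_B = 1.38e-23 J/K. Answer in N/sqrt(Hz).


Step 1: Compute 4 * k_B * T * b
= 4 * 1.38e-23 * 368 * 2.2e-06
= 4.4690e-26 N^2/Hz
Step 2: F_noise = sqrt(4.4690e-26)
F_noise = 2.11e-13 N/sqrt(Hz)


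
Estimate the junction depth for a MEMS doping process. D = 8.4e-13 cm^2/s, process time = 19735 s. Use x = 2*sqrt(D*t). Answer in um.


Step 1: Compute D*t = 8.4e-13 * 19735 = 1.65774e-08 cm^2
Step 2: sqrt(D*t) = 1.28753e-04 cm
Step 3: x = 2 * 1.28753e-04 cm = 2.57506e-04 cm
Step 4: Convert to um (1 cm = 1e4 um): x = 2.575 um


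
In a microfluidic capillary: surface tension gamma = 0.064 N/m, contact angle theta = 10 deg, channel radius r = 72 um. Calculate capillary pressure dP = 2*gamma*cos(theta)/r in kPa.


Step 1: cos(10 deg) = 0.9848
Step 2: Convert r to m: r = 72e-6 m
Step 3: dP = 2 * 0.064 * 0.9848 / 72e-6 = 1750.8 Pa
Step 4: Convert Pa to kPa (divide by 1000).
dP = 1.75 kPa


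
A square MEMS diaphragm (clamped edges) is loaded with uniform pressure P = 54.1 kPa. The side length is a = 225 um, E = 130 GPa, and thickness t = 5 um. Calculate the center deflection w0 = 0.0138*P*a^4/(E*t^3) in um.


Step 1: Convert pressure to compatible units (E is in GPa, so P in GPa).
P = 54.1 kPa = 54.1e-6 GPa
Step 2: Compute numerator: 0.0138 * P * a^4.
a^4 = 225^4 = 2562890625
numerator = 0.0138 * 54.1e-6 * 2562890625 = 1.9134e+03
Step 3: Compute denominator: E * t^3 = 130 * 5^3 = 16250
Step 4: w0 = numerator / denominator = 1.9134e+03 / 16250 = 0.1177 um


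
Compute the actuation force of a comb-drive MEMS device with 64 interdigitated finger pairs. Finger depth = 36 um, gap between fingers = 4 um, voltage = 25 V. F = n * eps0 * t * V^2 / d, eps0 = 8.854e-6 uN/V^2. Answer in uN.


Step 1: Parameters: n=64, eps0=8.854e-6 uN/V^2, t=36 um, V=25 V, d=4 um
Step 2: V^2 = 625
Step 3: F = 64 * 8.854e-6 * 36 * 625 / 4
F = 3.187 uN


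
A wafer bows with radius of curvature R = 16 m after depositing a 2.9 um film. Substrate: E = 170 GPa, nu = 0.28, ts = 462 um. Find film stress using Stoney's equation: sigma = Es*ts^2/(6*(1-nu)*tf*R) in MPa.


Step 1: Compute numerator: Es * ts^2 = 170 * 462^2 = 36285480 (GPa*um^2)
Step 2: Compute denominator (R in um): 6*(1-nu)*tf*R = 6*0.72*2.9*16e6 = 200448000.0 (um^2)
Step 3: sigma (GPa) = 36285480 / 200448000.0 = 1.81022e-01 GPa
Step 4: Convert to MPa (x1000): sigma = 181.0 MPa


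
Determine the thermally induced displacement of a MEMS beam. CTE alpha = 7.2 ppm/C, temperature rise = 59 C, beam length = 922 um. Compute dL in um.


Step 1: Convert CTE: alpha = 7.2 ppm/C = 7.2e-6 /C
Step 2: dL = 7.2e-6 * 59 * 922
dL = 0.3917 um


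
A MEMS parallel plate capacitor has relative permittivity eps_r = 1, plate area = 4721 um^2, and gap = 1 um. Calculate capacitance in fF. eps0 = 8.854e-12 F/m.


Step 1: Convert area to m^2: A = 4721e-12 m^2
Step 2: Convert gap to m: d = 1e-6 m
Step 3: C = eps0 * eps_r * A / d
C = 8.854e-12 * 1 * 4721e-12 / 1e-6
Step 4: Convert to fF (multiply by 1e15).
C = 41.8 fF


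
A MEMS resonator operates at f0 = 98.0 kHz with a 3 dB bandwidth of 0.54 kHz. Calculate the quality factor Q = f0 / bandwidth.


Step 1: Q = f0 / bandwidth
Step 2: Q = 98.0 / 0.54
Q = 181.5


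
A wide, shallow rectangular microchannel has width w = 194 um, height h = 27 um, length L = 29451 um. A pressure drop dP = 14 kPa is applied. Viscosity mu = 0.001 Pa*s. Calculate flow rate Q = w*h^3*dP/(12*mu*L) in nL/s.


Step 1: Convert all dimensions to SI (meters).
w = 194e-6 m, h = 27e-6 m, L = 29451e-6 m, dP = 14e3 Pa
Step 2: Q = w * h^3 * dP / (12 * mu * L)
Q = 194e-6 * (27e-6)^3 * 14e3 / (12 * 0.001 * 29451e-6) = 1.5126546e-10 m^3/s
Step 3: Convert Q from m^3/s to nL/s (1 m^3 = 1e12 nL, so multiply by 1e12).
Q = 151.265 nL/s


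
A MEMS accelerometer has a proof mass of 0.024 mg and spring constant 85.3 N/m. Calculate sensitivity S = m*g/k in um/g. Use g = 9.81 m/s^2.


Step 1: Convert mass: m = 0.024 mg = 2.40e-08 kg
Step 2: S = m * g / k = 2.40e-08 * 9.81 / 85.3
Step 3: S = 2.76e-09 m/g
Step 4: Convert to um/g: S = 0.003 um/g


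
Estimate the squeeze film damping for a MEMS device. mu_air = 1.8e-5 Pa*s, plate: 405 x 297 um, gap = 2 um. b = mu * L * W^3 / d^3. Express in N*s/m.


Step 1: Convert to SI.
L = 405e-6 m, W = 297e-6 m, d = 2e-6 m
Step 2: W^3 = (297e-6)^3 = 2.62e-11 m^3
Step 3: d^3 = (2e-6)^3 = 8.00e-18 m^3
Step 4: b = 1.8e-5 * 405e-6 * 2.62e-11 / 8.00e-18
b = 2.39e-02 N*s/m


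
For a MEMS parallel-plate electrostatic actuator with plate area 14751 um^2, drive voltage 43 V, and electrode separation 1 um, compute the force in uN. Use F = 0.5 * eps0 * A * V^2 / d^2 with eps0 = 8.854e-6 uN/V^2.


Step 1: Identify parameters.
eps0 = 8.854e-6 uN/V^2, A = 14751 um^2, V = 43 V, d = 1 um
Step 2: Compute V^2 = 43^2 = 1849
Step 3: Compute d^2 = 1^2 = 1
Step 4: F = 0.5 * 8.854e-6 * 14751 * 1849 / 1
F = 120.745 uN


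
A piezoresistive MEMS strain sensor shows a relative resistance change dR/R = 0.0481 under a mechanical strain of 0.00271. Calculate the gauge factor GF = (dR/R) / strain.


Step 1: Identify values.
dR/R = 0.0481, strain = 0.00271
Step 2: GF = (dR/R) / strain = 0.0481 / 0.00271
GF = 17.7


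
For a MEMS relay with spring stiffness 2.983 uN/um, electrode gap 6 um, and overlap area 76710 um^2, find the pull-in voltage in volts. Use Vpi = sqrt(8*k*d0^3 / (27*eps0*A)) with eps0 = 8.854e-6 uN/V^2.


Step 1: Compute numerator: 8 * k * d0^3 = 8 * 2.983 * 6^3 = 5154.624
Step 2: Compute denominator: 27 * eps0 * A = 27 * 8.854e-6 * 76710 = 18.338139
Step 3: Vpi = sqrt(5154.624 / 18.338139)
Vpi = 16.77 V


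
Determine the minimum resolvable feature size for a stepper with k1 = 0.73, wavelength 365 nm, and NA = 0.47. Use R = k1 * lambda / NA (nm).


Step 1: Identify values: k1 = 0.73, lambda = 365 nm, NA = 0.47
Step 2: R = k1 * lambda / NA
R = 0.73 * 365 / 0.47
R = 566.9 nm


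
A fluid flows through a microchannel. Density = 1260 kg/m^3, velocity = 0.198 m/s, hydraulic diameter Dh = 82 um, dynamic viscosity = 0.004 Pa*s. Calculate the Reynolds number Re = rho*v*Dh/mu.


Step 1: Convert Dh to meters: Dh = 82e-6 m
Step 2: Re = rho * v * Dh / mu
Re = 1260 * 0.198 * 82e-6 / 0.004
Re = 5.114


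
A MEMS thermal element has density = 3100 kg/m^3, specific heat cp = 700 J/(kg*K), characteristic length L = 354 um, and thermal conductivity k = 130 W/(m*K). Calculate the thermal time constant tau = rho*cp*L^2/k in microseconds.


Step 1: Convert L to m: L = 354e-6 m
Step 2: L^2 = (354e-6)^2 = 1.25316e-07 m^2
Step 3: tau = 3100 * 700 * 1.25316e-07 / 130 = 2.09181323e-03 s
Step 4: Convert to microseconds (multiply by 1e6).
tau = 2091.813 us
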